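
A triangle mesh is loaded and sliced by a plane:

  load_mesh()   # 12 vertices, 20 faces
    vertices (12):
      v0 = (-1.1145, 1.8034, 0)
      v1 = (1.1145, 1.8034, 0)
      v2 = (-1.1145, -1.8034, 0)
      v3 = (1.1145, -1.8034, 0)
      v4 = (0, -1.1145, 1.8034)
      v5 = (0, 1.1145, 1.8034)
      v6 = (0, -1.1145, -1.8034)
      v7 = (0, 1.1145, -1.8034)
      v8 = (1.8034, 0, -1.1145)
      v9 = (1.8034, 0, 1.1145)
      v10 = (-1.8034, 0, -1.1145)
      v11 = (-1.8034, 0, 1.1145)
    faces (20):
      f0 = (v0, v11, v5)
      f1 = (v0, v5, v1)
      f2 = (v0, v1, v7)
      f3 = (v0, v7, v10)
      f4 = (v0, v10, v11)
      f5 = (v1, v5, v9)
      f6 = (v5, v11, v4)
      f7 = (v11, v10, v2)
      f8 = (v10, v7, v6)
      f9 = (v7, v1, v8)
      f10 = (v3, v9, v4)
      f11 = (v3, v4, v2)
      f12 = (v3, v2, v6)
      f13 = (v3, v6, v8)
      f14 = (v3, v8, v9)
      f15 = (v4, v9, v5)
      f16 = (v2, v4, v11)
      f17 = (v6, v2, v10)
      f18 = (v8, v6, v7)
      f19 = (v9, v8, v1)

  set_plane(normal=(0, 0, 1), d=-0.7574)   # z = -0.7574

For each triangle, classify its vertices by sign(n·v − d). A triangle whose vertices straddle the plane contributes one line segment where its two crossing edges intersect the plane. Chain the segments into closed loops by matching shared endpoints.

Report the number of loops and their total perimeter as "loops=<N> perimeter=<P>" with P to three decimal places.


loops=1 perimeter=10.356

Straddling triangles (10 of 20):
  (v0,v1,v7) [++-] → (0.646427, 1.51407, -0.7574)–(-0.646427, 1.51407, -0.7574)  len=1.2929
  (v0,v7,v10) [+--] → (-0.646427, 1.51407, -0.7574)–(-1.58267, 0.577832, -0.7574)  len=1.3240
  (v0,v10,v11) [+-+] → (-1.58267, 0.577832, -0.7574)–(-1.8034, 0, -0.7574)  len=0.6186
  (v11,v10,v2) [+-+] → (-1.8034, 0, -0.7574)–(-1.58267, -0.577832, -0.7574)  len=0.6186
  (v7,v1,v8) [-+-] → (0.646427, 1.51407, -0.7574)–(1.58267, 0.577832, -0.7574)  len=1.3240
  (v3,v2,v6) [++-] → (-0.646427, -1.51407, -0.7574)–(0.646427, -1.51407, -0.7574)  len=1.2929
  (v3,v6,v8) [+--] → (0.646427, -1.51407, -0.7574)–(1.58267, -0.577832, -0.7574)  len=1.3240
  (v3,v8,v9) [+-+] → (1.58267, -0.577832, -0.7574)–(1.8034, 0, -0.7574)  len=0.6186
  (v6,v2,v10) [-+-] → (-0.646427, -1.51407, -0.7574)–(-1.58267, -0.577832, -0.7574)  len=1.3240
  (v9,v8,v1) [+-+] → (1.8034, 0, -0.7574)–(1.58267, 0.577832, -0.7574)  len=0.6186

Chained into 1 loop(s):
  loop 1: 10 segments, perimeter = 10.3561
Total perimeter = 10.356


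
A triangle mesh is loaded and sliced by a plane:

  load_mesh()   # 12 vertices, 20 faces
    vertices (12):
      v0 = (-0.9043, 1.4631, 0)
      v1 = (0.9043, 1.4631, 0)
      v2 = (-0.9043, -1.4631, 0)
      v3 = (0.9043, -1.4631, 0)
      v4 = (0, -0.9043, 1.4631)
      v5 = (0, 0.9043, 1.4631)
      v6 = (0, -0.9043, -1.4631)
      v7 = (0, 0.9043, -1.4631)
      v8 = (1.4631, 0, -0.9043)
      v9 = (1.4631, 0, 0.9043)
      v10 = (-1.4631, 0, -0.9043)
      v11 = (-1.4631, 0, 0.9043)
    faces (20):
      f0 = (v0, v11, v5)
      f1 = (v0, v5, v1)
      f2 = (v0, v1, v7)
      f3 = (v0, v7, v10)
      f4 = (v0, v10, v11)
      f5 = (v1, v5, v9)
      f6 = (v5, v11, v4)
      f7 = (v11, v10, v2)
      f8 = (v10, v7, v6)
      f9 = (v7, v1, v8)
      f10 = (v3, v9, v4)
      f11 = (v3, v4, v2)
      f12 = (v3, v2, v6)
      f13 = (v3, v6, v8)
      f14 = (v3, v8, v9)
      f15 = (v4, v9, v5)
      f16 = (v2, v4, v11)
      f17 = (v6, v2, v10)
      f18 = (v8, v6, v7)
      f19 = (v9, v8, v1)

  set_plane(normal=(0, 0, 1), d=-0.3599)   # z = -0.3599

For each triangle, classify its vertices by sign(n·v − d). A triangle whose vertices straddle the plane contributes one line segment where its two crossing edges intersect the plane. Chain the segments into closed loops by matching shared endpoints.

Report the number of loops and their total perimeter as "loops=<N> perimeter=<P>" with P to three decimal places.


Straddling triangles (10 of 20):
  (v0,v1,v7) [++-] → (0.681856, 1.32564, -0.3599)–(-0.681856, 1.32564, -0.3599)  len=1.3637
  (v0,v7,v10) [+--] → (-0.681856, 1.32564, -0.3599)–(-1.1267, 0.880805, -0.3599)  len=0.6291
  (v0,v10,v11) [+-+] → (-1.1267, 0.880805, -0.3599)–(-1.4631, 0, -0.3599)  len=0.9429
  (v11,v10,v2) [+-+] → (-1.4631, 0, -0.3599)–(-1.1267, -0.880805, -0.3599)  len=0.9429
  (v7,v1,v8) [-+-] → (0.681856, 1.32564, -0.3599)–(1.1267, 0.880805, -0.3599)  len=0.6291
  (v3,v2,v6) [++-] → (-0.681856, -1.32564, -0.3599)–(0.681856, -1.32564, -0.3599)  len=1.3637
  (v3,v6,v8) [+--] → (0.681856, -1.32564, -0.3599)–(1.1267, -0.880805, -0.3599)  len=0.6291
  (v3,v8,v9) [+-+] → (1.1267, -0.880805, -0.3599)–(1.4631, 0, -0.3599)  len=0.9429
  (v6,v2,v10) [-+-] → (-0.681856, -1.32564, -0.3599)–(-1.1267, -0.880805, -0.3599)  len=0.6291
  (v9,v8,v1) [+-+] → (1.4631, 0, -0.3599)–(1.1267, 0.880805, -0.3599)  len=0.9429

Chained into 1 loop(s):
  loop 1: 10 segments, perimeter = 9.0153
Total perimeter = 9.015

loops=1 perimeter=9.015


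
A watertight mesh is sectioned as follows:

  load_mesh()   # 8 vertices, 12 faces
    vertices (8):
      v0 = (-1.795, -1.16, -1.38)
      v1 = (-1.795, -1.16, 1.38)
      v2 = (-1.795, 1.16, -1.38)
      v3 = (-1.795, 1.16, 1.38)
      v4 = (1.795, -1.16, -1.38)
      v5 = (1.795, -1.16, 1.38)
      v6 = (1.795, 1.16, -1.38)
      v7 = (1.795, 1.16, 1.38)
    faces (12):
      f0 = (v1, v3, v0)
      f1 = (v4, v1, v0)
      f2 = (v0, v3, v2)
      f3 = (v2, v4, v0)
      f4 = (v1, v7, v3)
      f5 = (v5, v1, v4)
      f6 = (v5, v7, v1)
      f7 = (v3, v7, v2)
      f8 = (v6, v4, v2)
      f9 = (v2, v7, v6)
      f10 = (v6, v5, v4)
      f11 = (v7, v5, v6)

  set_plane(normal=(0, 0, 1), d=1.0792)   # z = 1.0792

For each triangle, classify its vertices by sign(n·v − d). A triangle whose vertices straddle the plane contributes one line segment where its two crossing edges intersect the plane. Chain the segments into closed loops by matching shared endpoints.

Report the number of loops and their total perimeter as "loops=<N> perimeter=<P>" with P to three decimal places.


loops=1 perimeter=11.820

Straddling triangles (8 of 12):
  (v1,v3,v0) [++-] → (-1.795, 0.907154, 1.0792)–(-1.795, -1.16, 1.0792)  len=2.0672
  (v4,v1,v0) [-+-] → (-1.40374, -1.16, 1.0792)–(-1.795, -1.16, 1.0792)  len=0.3913
  (v0,v3,v2) [-+-] → (-1.795, 0.907154, 1.0792)–(-1.795, 1.16, 1.0792)  len=0.2528
  (v5,v1,v4) [++-] → (-1.40374, -1.16, 1.0792)–(1.795, -1.16, 1.0792)  len=3.1987
  (v3,v7,v2) [++-] → (1.40374, 1.16, 1.0792)–(-1.795, 1.16, 1.0792)  len=3.1987
  (v2,v7,v6) [-+-] → (1.40374, 1.16, 1.0792)–(1.795, 1.16, 1.0792)  len=0.3913
  (v6,v5,v4) [-+-] → (1.795, -0.907154, 1.0792)–(1.795, -1.16, 1.0792)  len=0.2528
  (v7,v5,v6) [++-] → (1.795, -0.907154, 1.0792)–(1.795, 1.16, 1.0792)  len=2.0672

Chained into 1 loop(s):
  loop 1: 8 segments, perimeter = 11.8200
Total perimeter = 11.820


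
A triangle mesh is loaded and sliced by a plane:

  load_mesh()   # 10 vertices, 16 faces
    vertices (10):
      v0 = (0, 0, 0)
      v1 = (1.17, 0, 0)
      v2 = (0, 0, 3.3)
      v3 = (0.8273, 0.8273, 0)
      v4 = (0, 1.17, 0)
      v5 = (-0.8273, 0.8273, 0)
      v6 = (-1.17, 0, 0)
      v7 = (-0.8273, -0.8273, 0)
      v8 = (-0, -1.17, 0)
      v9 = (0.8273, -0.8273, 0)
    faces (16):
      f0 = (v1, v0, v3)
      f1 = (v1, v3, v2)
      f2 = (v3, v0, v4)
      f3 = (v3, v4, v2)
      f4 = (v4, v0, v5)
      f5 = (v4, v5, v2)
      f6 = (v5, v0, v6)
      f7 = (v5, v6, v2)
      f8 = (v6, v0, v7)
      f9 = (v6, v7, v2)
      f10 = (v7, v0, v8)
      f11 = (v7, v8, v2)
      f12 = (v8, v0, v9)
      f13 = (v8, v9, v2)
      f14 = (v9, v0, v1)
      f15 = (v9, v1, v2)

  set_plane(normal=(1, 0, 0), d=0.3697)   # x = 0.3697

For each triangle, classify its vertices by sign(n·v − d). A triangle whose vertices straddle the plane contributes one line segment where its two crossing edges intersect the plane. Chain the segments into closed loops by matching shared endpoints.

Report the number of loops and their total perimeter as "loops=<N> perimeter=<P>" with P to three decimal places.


loops=1 perimeter=7.044

Straddling triangles (8 of 16):
  (v1,v0,v3) [+-+] → (0.3697, 0, 0)–(0.3697, 0.3697, 0)  len=0.3697
  (v1,v3,v2) [++-] → (0.3697, 0.3697, 1.82531)–(0.3697, 0, 2.25726)  len=0.5686
  (v3,v0,v4) [+--] → (0.3697, 0.3697, 0)–(0.3697, 1.01686, 0)  len=0.6472
  (v3,v4,v2) [+--] → (0.3697, 1.01686, 0)–(0.3697, 0.3697, 1.82531)  len=1.9366
  (v8,v0,v9) [--+] → (0.3697, -0.3697, 0)–(0.3697, -1.01686, 0)  len=0.6472
  (v8,v9,v2) [-+-] → (0.3697, -1.01686, 0)–(0.3697, -0.3697, 1.82531)  len=1.9366
  (v9,v0,v1) [+-+] → (0.3697, -0.3697, 0)–(0.3697, 0, 0)  len=0.3697
  (v9,v1,v2) [++-] → (0.3697, 0, 2.25726)–(0.3697, -0.3697, 1.82531)  len=0.5686

Chained into 1 loop(s):
  loop 1: 8 segments, perimeter = 7.0441
Total perimeter = 7.044


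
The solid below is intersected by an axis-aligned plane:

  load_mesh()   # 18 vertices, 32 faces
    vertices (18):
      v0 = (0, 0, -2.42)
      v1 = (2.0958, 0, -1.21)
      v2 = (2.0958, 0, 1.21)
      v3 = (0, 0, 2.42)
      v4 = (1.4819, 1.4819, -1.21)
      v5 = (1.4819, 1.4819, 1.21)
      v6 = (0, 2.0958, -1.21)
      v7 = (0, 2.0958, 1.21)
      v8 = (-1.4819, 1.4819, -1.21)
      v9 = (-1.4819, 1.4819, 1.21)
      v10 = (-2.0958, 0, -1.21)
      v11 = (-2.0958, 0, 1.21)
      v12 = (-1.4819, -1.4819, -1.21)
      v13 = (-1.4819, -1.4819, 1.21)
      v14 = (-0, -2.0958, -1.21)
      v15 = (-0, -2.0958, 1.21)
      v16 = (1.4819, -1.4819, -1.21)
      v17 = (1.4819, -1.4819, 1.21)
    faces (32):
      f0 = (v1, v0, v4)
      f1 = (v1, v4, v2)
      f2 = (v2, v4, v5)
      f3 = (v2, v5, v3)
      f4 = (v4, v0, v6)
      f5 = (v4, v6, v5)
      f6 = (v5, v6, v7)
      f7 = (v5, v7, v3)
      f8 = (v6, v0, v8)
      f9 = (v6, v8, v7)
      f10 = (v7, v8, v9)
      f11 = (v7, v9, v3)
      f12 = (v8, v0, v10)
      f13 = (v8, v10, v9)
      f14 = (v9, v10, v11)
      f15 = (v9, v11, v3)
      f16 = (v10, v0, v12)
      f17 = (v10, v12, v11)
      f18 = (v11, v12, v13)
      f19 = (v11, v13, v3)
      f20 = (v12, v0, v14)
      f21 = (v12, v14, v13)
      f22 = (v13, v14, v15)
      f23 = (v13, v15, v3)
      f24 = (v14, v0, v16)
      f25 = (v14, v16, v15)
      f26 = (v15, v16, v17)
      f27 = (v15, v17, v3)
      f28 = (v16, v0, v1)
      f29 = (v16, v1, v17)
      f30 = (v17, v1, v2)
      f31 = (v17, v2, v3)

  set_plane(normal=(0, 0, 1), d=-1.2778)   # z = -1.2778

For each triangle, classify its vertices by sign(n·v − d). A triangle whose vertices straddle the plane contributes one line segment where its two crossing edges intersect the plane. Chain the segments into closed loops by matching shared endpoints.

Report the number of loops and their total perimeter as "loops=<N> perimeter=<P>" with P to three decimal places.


Straddling triangles (8 of 32):
  (v1,v0,v4) [+-+] → (1.97837, 0, -1.2778)–(1.39886, 1.39886, -1.2778)  len=1.5141
  (v4,v0,v6) [+-+] → (1.39886, 1.39886, -1.2778)–(0, 1.97837, -1.2778)  len=1.5141
  (v6,v0,v8) [+-+] → (0, 1.97837, -1.2778)–(-1.39886, 1.39886, -1.2778)  len=1.5141
  (v8,v0,v10) [+-+] → (-1.39886, 1.39886, -1.2778)–(-1.97837, 0, -1.2778)  len=1.5141
  (v10,v0,v12) [+-+] → (-1.97837, 0, -1.2778)–(-1.39886, -1.39886, -1.2778)  len=1.5141
  (v12,v0,v14) [+-+] → (-1.39886, -1.39886, -1.2778)–(0, -1.97837, -1.2778)  len=1.5141
  (v14,v0,v16) [+-+] → (0, -1.97837, -1.2778)–(1.39886, -1.39886, -1.2778)  len=1.5141
  (v16,v0,v1) [+-+] → (1.39886, -1.39886, -1.2778)–(1.97837, 0, -1.2778)  len=1.5141

Chained into 1 loop(s):
  loop 1: 8 segments, perimeter = 12.1132
Total perimeter = 12.113

loops=1 perimeter=12.113


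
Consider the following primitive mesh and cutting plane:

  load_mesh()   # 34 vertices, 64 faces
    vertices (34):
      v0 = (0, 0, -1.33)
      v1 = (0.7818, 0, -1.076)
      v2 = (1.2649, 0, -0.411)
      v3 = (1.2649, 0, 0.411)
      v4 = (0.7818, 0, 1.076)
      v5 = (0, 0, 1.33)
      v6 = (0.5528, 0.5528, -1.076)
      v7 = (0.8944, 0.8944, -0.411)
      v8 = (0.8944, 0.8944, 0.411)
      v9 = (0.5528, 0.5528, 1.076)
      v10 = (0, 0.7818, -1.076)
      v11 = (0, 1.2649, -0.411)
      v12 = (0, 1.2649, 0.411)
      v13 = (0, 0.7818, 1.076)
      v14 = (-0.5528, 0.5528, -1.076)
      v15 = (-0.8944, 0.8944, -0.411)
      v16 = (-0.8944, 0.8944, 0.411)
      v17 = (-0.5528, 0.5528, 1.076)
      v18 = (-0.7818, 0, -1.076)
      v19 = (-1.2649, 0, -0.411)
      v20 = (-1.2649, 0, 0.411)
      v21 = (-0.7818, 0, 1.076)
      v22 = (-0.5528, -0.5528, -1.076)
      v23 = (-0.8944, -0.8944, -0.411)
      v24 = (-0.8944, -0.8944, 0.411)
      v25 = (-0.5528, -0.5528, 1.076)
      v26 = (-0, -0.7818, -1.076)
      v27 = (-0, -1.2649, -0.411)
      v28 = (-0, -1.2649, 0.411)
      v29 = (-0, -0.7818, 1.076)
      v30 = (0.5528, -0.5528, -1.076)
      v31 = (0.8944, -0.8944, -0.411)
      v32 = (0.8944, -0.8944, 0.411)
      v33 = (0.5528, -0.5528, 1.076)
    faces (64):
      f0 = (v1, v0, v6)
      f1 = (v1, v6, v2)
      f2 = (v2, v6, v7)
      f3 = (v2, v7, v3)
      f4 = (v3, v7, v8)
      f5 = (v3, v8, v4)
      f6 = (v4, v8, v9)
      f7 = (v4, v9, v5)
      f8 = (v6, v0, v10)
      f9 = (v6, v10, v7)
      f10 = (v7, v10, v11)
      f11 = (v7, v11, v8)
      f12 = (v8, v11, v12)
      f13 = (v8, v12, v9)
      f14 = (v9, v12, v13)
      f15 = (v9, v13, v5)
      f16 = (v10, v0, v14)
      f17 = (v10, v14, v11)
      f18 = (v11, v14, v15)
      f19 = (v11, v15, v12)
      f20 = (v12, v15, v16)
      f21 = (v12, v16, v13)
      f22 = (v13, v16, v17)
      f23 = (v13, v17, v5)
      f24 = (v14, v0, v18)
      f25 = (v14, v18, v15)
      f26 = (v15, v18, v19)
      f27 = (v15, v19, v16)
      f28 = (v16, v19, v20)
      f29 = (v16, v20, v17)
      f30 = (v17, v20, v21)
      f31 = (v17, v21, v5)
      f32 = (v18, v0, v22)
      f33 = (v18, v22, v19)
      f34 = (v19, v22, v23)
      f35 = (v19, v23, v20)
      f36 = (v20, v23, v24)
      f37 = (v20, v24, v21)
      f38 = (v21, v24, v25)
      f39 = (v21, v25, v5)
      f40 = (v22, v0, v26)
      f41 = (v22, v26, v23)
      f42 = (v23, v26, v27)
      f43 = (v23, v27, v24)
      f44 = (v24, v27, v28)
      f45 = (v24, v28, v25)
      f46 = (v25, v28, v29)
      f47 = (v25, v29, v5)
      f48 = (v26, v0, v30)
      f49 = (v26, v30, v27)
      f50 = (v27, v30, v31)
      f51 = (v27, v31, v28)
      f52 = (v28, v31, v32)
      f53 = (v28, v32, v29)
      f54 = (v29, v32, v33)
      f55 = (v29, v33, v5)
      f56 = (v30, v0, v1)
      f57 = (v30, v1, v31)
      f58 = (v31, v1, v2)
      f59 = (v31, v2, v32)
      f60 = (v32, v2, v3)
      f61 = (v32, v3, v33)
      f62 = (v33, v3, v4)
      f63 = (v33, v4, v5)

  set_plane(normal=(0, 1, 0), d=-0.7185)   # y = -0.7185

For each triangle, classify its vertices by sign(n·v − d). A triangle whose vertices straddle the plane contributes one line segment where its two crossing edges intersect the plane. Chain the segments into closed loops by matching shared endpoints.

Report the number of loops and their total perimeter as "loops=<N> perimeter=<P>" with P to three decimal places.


Straddling triangles (20 of 64):
  (v19,v22,v23) [++-] → (-0.7185, -0.7185, -0.753428)–(-0.967266, -0.7185, -0.411)  len=0.4233
  (v19,v23,v20) [+-+] → (-0.967266, -0.7185, -0.411)–(-0.967266, -0.7185, -0.249339)  len=0.1617
  (v20,v23,v24) [+--] → (-0.967266, -0.7185, -0.249339)–(-0.967266, -0.7185, 0.411)  len=0.6603
  (v20,v24,v21) [+-+] → (-0.967266, -0.7185, 0.411)–(-0.872255, -0.7185, 0.541784)  len=0.1617
  (v21,v24,v25) [+-+] → (-0.872255, -0.7185, 0.541784)–(-0.7185, -0.7185, 0.753428)  len=0.2616
  (v22,v0,v26) [++-] → (0, -0.7185, -1.09657)–(-0.152805, -0.7185, -1.076)  len=0.1542
  (v22,v26,v23) [+--] → (-0.152805, -0.7185, -1.076)–(-0.7185, -0.7185, -0.753428)  len=0.6512
  (v24,v28,v25) [--+] → (-0.424168, -0.7185, 0.92126)–(-0.7185, -0.7185, 0.753428)  len=0.3388
  (v25,v28,v29) [+--] → (-0.424168, -0.7185, 0.92126)–(-0.152805, -0.7185, 1.076)  len=0.3124
  (v25,v29,v5) [+-+] → (-0.152805, -0.7185, 1.076)–(0, -0.7185, 1.09657)  len=0.1542
  (v26,v0,v30) [-++] → (0, -0.7185, -1.09657)–(0.152805, -0.7185, -1.076)  len=0.1542
  (v26,v30,v27) [-+-] → (0.152805, -0.7185, -1.076)–(0.424168, -0.7185, -0.92126)  len=0.3124
  (v27,v30,v31) [-+-] → (0.424168, -0.7185, -0.92126)–(0.7185, -0.7185, -0.753428)  len=0.3388
  (v29,v32,v33) [--+] → (0.7185, -0.7185, 0.753428)–(0.152805, -0.7185, 1.076)  len=0.6512
  (v29,v33,v5) [-++] → (0.152805, -0.7185, 1.076)–(0, -0.7185, 1.09657)  len=0.1542
  (v30,v1,v31) [++-] → (0.872255, -0.7185, -0.541784)–(0.7185, -0.7185, -0.753428)  len=0.2616
  (v31,v1,v2) [-++] → (0.872255, -0.7185, -0.541784)–(0.967266, -0.7185, -0.411)  len=0.1617
  (v31,v2,v32) [-+-] → (0.967266, -0.7185, -0.411)–(0.967266, -0.7185, 0.249339)  len=0.6603
  (v32,v2,v3) [-++] → (0.967266, -0.7185, 0.249339)–(0.967266, -0.7185, 0.411)  len=0.1617
  (v32,v3,v33) [-++] → (0.967266, -0.7185, 0.411)–(0.7185, -0.7185, 0.753428)  len=0.4233

Chained into 1 loop(s):
  loop 1: 20 segments, perimeter = 6.5585
Total perimeter = 6.559

loops=1 perimeter=6.559


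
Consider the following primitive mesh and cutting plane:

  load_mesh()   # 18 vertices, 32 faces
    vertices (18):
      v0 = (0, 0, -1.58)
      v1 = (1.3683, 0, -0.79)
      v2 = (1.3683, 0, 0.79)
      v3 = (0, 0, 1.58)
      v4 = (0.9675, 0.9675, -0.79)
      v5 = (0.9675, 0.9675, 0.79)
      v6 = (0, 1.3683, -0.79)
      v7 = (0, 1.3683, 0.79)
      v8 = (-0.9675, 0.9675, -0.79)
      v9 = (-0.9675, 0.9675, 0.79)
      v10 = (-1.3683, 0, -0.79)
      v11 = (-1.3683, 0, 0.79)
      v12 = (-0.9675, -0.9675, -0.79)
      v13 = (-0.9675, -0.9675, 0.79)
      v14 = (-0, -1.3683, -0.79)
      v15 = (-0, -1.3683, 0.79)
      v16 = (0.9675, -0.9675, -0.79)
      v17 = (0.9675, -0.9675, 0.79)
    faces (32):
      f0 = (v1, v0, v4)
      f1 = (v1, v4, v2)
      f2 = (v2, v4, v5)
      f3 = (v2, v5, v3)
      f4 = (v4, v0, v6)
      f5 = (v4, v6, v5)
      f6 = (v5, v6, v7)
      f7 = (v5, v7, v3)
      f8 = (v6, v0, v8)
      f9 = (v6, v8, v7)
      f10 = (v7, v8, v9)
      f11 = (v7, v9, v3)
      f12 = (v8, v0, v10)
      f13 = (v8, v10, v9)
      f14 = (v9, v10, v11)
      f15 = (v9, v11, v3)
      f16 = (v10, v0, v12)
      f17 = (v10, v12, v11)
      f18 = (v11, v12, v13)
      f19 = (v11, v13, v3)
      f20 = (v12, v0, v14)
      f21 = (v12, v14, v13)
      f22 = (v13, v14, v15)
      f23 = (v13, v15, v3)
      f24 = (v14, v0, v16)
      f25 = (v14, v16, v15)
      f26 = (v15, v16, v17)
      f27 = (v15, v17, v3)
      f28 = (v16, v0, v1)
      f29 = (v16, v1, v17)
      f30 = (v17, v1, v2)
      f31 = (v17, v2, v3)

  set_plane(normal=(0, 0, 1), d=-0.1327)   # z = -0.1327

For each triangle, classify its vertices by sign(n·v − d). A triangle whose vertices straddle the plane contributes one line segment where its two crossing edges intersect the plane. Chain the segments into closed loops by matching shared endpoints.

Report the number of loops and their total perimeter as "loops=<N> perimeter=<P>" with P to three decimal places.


Straddling triangles (16 of 32):
  (v1,v4,v2) [--+] → (1.13424, 0.565008, -0.1327)–(1.3683, 0, -0.1327)  len=0.6116
  (v2,v4,v5) [+-+] → (1.13424, 0.565008, -0.1327)–(0.9675, 0.9675, -0.1327)  len=0.4357
  (v4,v6,v5) [--+] → (0.402492, 1.20156, -0.1327)–(0.9675, 0.9675, -0.1327)  len=0.6116
  (v5,v6,v7) [+-+] → (0.402492, 1.20156, -0.1327)–(0, 1.3683, -0.1327)  len=0.4357
  (v6,v8,v7) [--+] → (-0.565008, 1.13424, -0.1327)–(0, 1.3683, -0.1327)  len=0.6116
  (v7,v8,v9) [+-+] → (-0.565008, 1.13424, -0.1327)–(-0.9675, 0.9675, -0.1327)  len=0.4357
  (v8,v10,v9) [--+] → (-1.20156, 0.402492, -0.1327)–(-0.9675, 0.9675, -0.1327)  len=0.6116
  (v9,v10,v11) [+-+] → (-1.20156, 0.402492, -0.1327)–(-1.3683, 0, -0.1327)  len=0.4357
  (v10,v12,v11) [--+] → (-1.13424, -0.565008, -0.1327)–(-1.3683, 0, -0.1327)  len=0.6116
  (v11,v12,v13) [+-+] → (-1.13424, -0.565008, -0.1327)–(-0.9675, -0.9675, -0.1327)  len=0.4357
  (v12,v14,v13) [--+] → (-0.402492, -1.20156, -0.1327)–(-0.9675, -0.9675, -0.1327)  len=0.6116
  (v13,v14,v15) [+-+] → (-0.402492, -1.20156, -0.1327)–(0, -1.3683, -0.1327)  len=0.4357
  (v14,v16,v15) [--+] → (0.565008, -1.13424, -0.1327)–(0, -1.3683, -0.1327)  len=0.6116
  (v15,v16,v17) [+-+] → (0.565008, -1.13424, -0.1327)–(0.9675, -0.9675, -0.1327)  len=0.4357
  (v16,v1,v17) [--+] → (1.20156, -0.402492, -0.1327)–(0.9675, -0.9675, -0.1327)  len=0.6116
  (v17,v1,v2) [+-+] → (1.20156, -0.402492, -0.1327)–(1.3683, 0, -0.1327)  len=0.4357

Chained into 1 loop(s):
  loop 1: 16 segments, perimeter = 8.3779
Total perimeter = 8.378

loops=1 perimeter=8.378


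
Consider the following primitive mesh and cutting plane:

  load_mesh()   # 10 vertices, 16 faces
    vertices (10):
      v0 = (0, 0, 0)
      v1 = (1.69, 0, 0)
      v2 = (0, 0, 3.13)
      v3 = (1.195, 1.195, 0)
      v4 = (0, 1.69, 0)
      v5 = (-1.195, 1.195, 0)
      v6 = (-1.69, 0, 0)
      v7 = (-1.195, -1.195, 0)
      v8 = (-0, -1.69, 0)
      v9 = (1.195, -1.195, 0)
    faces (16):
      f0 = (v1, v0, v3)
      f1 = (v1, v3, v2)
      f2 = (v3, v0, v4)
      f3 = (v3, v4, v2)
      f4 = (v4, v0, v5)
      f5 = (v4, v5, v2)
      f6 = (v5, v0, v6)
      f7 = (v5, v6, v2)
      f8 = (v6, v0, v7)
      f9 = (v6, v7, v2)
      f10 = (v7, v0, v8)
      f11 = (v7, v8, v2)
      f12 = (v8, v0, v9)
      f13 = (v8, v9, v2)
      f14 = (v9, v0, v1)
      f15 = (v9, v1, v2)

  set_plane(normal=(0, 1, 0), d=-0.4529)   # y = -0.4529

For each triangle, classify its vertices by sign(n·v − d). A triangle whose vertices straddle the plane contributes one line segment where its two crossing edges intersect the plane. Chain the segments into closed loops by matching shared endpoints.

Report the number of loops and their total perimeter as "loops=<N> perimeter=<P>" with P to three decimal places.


Straddling triangles (8 of 16):
  (v6,v0,v7) [++-] → (-0.4529, -0.4529, 0)–(-1.5024, -0.4529, 0)  len=1.0495
  (v6,v7,v2) [+-+] → (-1.5024, -0.4529, 0)–(-0.4529, -0.4529, 1.94374)  len=2.2090
  (v7,v0,v8) [-+-] → (-0.4529, -0.4529, 0)–(0, -0.4529, 0)  len=0.4529
  (v7,v8,v2) [--+] → (0, -0.4529, 2.2912)–(-0.4529, -0.4529, 1.94374)  len=0.5708
  (v8,v0,v9) [-+-] → (0, -0.4529, 0)–(0.4529, -0.4529, 0)  len=0.4529
  (v8,v9,v2) [--+] → (0.4529, -0.4529, 1.94374)–(0, -0.4529, 2.2912)  len=0.5708
  (v9,v0,v1) [-++] → (0.4529, -0.4529, 0)–(1.5024, -0.4529, 0)  len=1.0495
  (v9,v1,v2) [-++] → (1.5024, -0.4529, 0)–(0.4529, -0.4529, 1.94374)  len=2.2090

Chained into 1 loop(s):
  loop 1: 8 segments, perimeter = 8.5644
Total perimeter = 8.564

loops=1 perimeter=8.564


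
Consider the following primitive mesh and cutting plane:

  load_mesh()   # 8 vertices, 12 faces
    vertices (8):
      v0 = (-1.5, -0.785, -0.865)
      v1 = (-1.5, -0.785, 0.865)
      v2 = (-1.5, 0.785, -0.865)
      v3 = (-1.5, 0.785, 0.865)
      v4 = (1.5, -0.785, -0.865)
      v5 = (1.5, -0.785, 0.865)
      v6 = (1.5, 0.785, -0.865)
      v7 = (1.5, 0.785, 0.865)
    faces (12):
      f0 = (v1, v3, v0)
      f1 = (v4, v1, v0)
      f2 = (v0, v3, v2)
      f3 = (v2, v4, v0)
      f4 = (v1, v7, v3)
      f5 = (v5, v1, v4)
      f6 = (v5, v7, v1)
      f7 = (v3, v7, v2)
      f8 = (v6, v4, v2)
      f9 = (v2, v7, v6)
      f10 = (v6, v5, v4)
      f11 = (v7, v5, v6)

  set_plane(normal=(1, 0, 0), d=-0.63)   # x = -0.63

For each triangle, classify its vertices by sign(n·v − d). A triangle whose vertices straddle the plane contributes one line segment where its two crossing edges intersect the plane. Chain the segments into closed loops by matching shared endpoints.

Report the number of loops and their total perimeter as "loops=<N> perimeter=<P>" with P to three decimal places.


loops=1 perimeter=6.600

Straddling triangles (8 of 12):
  (v4,v1,v0) [+--] → (-0.63, -0.785, 0.3633)–(-0.63, -0.785, -0.865)  len=1.2283
  (v2,v4,v0) [-+-] → (-0.63, 0.3297, -0.865)–(-0.63, -0.785, -0.865)  len=1.1147
  (v1,v7,v3) [-+-] → (-0.63, -0.3297, 0.865)–(-0.63, 0.785, 0.865)  len=1.1147
  (v5,v1,v4) [+-+] → (-0.63, -0.785, 0.865)–(-0.63, -0.785, 0.3633)  len=0.5017
  (v5,v7,v1) [++-] → (-0.63, -0.3297, 0.865)–(-0.63, -0.785, 0.865)  len=0.4553
  (v3,v7,v2) [-+-] → (-0.63, 0.785, 0.865)–(-0.63, 0.785, -0.3633)  len=1.2283
  (v6,v4,v2) [++-] → (-0.63, 0.3297, -0.865)–(-0.63, 0.785, -0.865)  len=0.4553
  (v2,v7,v6) [-++] → (-0.63, 0.785, -0.3633)–(-0.63, 0.785, -0.865)  len=0.5017

Chained into 1 loop(s):
  loop 1: 8 segments, perimeter = 6.6000
Total perimeter = 6.600


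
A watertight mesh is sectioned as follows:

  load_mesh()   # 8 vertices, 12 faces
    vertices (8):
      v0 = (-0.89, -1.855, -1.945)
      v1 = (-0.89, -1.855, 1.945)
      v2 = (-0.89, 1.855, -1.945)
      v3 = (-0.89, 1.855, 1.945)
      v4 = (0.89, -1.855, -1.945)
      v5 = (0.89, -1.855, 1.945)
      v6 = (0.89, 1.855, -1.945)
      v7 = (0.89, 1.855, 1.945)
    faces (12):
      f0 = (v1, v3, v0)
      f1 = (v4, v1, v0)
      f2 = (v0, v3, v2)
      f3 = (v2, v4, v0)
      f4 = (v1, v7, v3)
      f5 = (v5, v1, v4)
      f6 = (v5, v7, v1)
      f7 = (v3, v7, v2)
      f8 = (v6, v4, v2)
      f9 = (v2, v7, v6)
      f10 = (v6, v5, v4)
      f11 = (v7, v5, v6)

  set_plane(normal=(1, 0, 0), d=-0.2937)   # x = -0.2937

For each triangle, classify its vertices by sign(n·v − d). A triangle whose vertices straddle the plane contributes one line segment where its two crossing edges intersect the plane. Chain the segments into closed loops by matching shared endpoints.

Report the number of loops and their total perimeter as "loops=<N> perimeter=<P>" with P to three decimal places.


loops=1 perimeter=15.200

Straddling triangles (8 of 12):
  (v4,v1,v0) [+--] → (-0.2937, -1.855, 0.64185)–(-0.2937, -1.855, -1.945)  len=2.5868
  (v2,v4,v0) [-+-] → (-0.2937, 0.61215, -1.945)–(-0.2937, -1.855, -1.945)  len=2.4672
  (v1,v7,v3) [-+-] → (-0.2937, -0.61215, 1.945)–(-0.2937, 1.855, 1.945)  len=2.4672
  (v5,v1,v4) [+-+] → (-0.2937, -1.855, 1.945)–(-0.2937, -1.855, 0.64185)  len=1.3032
  (v5,v7,v1) [++-] → (-0.2937, -0.61215, 1.945)–(-0.2937, -1.855, 1.945)  len=1.2429
  (v3,v7,v2) [-+-] → (-0.2937, 1.855, 1.945)–(-0.2937, 1.855, -0.64185)  len=2.5868
  (v6,v4,v2) [++-] → (-0.2937, 0.61215, -1.945)–(-0.2937, 1.855, -1.945)  len=1.2429
  (v2,v7,v6) [-++] → (-0.2937, 1.855, -0.64185)–(-0.2937, 1.855, -1.945)  len=1.3032

Chained into 1 loop(s):
  loop 1: 8 segments, perimeter = 15.2000
Total perimeter = 15.200


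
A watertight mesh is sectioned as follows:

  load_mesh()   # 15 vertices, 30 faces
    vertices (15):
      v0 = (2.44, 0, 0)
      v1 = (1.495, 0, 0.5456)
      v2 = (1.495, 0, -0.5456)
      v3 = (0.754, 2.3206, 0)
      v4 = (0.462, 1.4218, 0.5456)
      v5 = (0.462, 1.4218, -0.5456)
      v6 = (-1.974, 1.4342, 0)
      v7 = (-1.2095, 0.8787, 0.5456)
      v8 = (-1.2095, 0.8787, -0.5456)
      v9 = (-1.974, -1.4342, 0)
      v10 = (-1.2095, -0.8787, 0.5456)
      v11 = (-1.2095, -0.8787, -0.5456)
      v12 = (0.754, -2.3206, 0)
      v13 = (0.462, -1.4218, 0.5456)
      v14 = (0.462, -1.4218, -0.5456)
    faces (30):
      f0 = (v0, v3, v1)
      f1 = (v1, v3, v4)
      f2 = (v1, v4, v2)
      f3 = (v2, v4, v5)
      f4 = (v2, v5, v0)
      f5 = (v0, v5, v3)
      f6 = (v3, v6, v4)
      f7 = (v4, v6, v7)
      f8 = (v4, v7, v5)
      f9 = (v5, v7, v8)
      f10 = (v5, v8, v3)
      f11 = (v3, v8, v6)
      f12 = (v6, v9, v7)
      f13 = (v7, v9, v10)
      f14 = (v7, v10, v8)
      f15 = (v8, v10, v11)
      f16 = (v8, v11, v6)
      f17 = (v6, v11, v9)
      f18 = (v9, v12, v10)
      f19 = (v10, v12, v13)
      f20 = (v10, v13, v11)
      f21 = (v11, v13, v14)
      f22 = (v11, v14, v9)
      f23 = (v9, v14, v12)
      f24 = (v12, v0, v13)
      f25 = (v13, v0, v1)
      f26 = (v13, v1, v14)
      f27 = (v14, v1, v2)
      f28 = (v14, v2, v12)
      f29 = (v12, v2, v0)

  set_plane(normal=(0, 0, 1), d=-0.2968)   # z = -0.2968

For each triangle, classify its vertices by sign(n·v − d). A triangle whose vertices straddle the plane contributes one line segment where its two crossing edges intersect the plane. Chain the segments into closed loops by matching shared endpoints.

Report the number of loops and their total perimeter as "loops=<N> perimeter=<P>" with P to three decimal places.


Straddling triangles (20 of 30):
  (v1,v4,v2) [++-] → (1.25947, 0.324179, -0.2968)–(1.495, 0, -0.2968)  len=0.4007
  (v2,v4,v5) [-+-] → (1.25947, 0.324179, -0.2968)–(0.462, 1.4218, -0.2968)  len=1.3567
  (v2,v5,v0) [--+] → (1.36399, 0.773443, -0.2968)–(1.92593, 0, -0.2968)  len=0.9560
  (v0,v5,v3) [+-+] → (1.36399, 0.773443, -0.2968)–(0.595155, 1.83166, -0.2968)  len=1.3080
  (v4,v7,v5) [++-] → (0.0808882, 1.29797, -0.2968)–(0.462, 1.4218, -0.2968)  len=0.4007
  (v5,v7,v8) [-+-] → (0.0808882, 1.29797, -0.2968)–(-1.2095, 0.8787, -0.2968)  len=1.3568
  (v5,v8,v3) [--+] → (-0.314121, 1.53622, -0.2968)–(0.595155, 1.83166, -0.2968)  len=0.9561
  (v3,v8,v6) [+-+] → (-0.314121, 1.53622, -0.2968)–(-1.55812, 1.13201, -0.2968)  len=1.3080
  (v7,v10,v8) [++-] → (-1.2095, 0.478002, -0.2968)–(-1.2095, 0.8787, -0.2968)  len=0.4007
  (v8,v10,v11) [-+-] → (-1.2095, 0.478002, -0.2968)–(-1.2095, -0.8787, -0.2968)  len=1.3567
  (v8,v11,v6) [--+] → (-1.55812, 0.17601, -0.2968)–(-1.55812, 1.13201, -0.2968)  len=0.9560
  (v6,v11,v9) [+-+] → (-1.55812, 0.17601, -0.2968)–(-1.55812, -1.13201, -0.2968)  len=1.3080
  (v10,v13,v11) [++-] → (-0.828388, -1.00253, -0.2968)–(-1.2095, -0.8787, -0.2968)  len=0.4007
  (v11,v13,v14) [-+-] → (-0.828388, -1.00253, -0.2968)–(0.462, -1.4218, -0.2968)  len=1.3568
  (v11,v14,v9) [--+] → (-0.648845, -1.42745, -0.2968)–(-1.55812, -1.13201, -0.2968)  len=0.9561
  (v9,v14,v12) [+-+] → (-0.648845, -1.42745, -0.2968)–(0.595155, -1.83166, -0.2968)  len=1.3080
  (v13,v1,v14) [++-] → (0.69753, -1.09762, -0.2968)–(0.462, -1.4218, -0.2968)  len=0.4007
  (v14,v1,v2) [-+-] → (0.69753, -1.09762, -0.2968)–(1.495, 0, -0.2968)  len=1.3567
  (v14,v2,v12) [--+] → (1.1571, -1.05822, -0.2968)–(0.595155, -1.83166, -0.2968)  len=0.9560
  (v12,v2,v0) [+-+] → (1.1571, -1.05822, -0.2968)–(1.92593, 0, -0.2968)  len=1.3080

Chained into 2 loop(s):
  loop 1: 10 segments, perimeter = 8.7873
  loop 2: 10 segments, perimeter = 11.3203
Total perimeter = 20.108

loops=2 perimeter=20.108


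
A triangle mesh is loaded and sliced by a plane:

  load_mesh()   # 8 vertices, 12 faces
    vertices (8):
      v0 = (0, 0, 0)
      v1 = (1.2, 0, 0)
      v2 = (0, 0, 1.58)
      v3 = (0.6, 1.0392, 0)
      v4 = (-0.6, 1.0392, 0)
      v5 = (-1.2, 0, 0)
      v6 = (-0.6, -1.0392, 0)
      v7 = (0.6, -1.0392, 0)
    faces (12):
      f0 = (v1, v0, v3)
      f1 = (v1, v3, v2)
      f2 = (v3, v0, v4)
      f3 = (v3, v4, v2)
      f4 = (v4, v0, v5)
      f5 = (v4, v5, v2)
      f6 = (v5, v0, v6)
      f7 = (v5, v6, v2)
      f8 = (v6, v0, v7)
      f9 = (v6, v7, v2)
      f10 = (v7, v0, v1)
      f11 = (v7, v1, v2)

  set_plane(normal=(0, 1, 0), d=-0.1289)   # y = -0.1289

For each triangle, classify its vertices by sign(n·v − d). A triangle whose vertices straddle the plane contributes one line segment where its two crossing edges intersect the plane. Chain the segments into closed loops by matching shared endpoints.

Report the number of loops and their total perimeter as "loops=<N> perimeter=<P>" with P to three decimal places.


loops=1 perimeter=5.876

Straddling triangles (6 of 12):
  (v5,v0,v6) [++-] → (-0.0744226, -0.1289, 0)–(-1.12558, -0.1289, 0)  len=1.0512
  (v5,v6,v2) [+-+] → (-1.12558, -0.1289, 0)–(-0.0744226, -0.1289, 1.38402)  len=1.7379
  (v6,v0,v7) [-+-] → (-0.0744226, -0.1289, 0)–(0.0744226, -0.1289, 0)  len=0.1488
  (v6,v7,v2) [--+] → (0.0744226, -0.1289, 1.38402)–(-0.0744226, -0.1289, 1.38402)  len=0.1488
  (v7,v0,v1) [-++] → (0.0744226, -0.1289, 0)–(1.12558, -0.1289, 0)  len=1.0512
  (v7,v1,v2) [-++] → (1.12558, -0.1289, 0)–(0.0744226, -0.1289, 1.38402)  len=1.7379

Chained into 1 loop(s):
  loop 1: 6 segments, perimeter = 5.8759
Total perimeter = 5.876


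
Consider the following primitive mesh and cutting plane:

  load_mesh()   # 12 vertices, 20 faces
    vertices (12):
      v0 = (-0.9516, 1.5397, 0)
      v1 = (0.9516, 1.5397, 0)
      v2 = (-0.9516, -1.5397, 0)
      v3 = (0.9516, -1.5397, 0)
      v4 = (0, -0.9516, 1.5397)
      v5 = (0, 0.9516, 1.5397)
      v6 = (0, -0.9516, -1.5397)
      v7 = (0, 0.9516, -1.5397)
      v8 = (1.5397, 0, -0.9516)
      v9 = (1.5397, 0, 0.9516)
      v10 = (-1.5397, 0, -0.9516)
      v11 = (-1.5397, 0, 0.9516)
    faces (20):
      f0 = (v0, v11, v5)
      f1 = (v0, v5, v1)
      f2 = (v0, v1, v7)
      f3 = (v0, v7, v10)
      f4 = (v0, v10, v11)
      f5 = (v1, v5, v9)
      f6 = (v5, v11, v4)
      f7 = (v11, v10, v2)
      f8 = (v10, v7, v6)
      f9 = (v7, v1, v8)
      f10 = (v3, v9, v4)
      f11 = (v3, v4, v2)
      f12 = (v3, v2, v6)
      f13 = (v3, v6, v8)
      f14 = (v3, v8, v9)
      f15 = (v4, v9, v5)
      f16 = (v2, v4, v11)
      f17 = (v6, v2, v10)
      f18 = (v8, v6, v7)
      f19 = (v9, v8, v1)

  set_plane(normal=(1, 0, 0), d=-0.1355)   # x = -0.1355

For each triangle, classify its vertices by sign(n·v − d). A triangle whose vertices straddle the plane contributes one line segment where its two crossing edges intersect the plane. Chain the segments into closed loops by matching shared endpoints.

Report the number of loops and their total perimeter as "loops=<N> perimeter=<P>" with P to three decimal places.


Straddling triangles (10 of 20):
  (v0,v11,v5) [--+] → (-0.1355, 0.867855, 1.48794)–(-0.1355, 1.03534, 1.32046)  len=0.2369
  (v0,v5,v1) [-++] → (-0.1355, 1.03534, 1.32046)–(-0.1355, 1.5397, 0)  len=1.4135
  (v0,v1,v7) [-++] → (-0.1355, 1.5397, 0)–(-0.1355, 1.03534, -1.32046)  len=1.4135
  (v0,v7,v10) [-+-] → (-0.1355, 1.03534, -1.32046)–(-0.1355, 0.867855, -1.48794)  len=0.2369
  (v5,v11,v4) [+-+] → (-0.1355, 0.867855, 1.48794)–(-0.1355, -0.867855, 1.48794)  len=1.7357
  (v10,v7,v6) [-++] → (-0.1355, 0.867855, -1.48794)–(-0.1355, -0.867855, -1.48794)  len=1.7357
  (v3,v4,v2) [++-] → (-0.1355, -1.03534, 1.32046)–(-0.1355, -1.5397, 0)  len=1.4135
  (v3,v2,v6) [+-+] → (-0.1355, -1.5397, 0)–(-0.1355, -1.03534, -1.32046)  len=1.4135
  (v2,v4,v11) [-+-] → (-0.1355, -1.03534, 1.32046)–(-0.1355, -0.867855, 1.48794)  len=0.2369
  (v6,v2,v10) [+--] → (-0.1355, -1.03534, -1.32046)–(-0.1355, -0.867855, -1.48794)  len=0.2369

Chained into 1 loop(s):
  loop 1: 10 segments, perimeter = 10.0729
Total perimeter = 10.073

loops=1 perimeter=10.073


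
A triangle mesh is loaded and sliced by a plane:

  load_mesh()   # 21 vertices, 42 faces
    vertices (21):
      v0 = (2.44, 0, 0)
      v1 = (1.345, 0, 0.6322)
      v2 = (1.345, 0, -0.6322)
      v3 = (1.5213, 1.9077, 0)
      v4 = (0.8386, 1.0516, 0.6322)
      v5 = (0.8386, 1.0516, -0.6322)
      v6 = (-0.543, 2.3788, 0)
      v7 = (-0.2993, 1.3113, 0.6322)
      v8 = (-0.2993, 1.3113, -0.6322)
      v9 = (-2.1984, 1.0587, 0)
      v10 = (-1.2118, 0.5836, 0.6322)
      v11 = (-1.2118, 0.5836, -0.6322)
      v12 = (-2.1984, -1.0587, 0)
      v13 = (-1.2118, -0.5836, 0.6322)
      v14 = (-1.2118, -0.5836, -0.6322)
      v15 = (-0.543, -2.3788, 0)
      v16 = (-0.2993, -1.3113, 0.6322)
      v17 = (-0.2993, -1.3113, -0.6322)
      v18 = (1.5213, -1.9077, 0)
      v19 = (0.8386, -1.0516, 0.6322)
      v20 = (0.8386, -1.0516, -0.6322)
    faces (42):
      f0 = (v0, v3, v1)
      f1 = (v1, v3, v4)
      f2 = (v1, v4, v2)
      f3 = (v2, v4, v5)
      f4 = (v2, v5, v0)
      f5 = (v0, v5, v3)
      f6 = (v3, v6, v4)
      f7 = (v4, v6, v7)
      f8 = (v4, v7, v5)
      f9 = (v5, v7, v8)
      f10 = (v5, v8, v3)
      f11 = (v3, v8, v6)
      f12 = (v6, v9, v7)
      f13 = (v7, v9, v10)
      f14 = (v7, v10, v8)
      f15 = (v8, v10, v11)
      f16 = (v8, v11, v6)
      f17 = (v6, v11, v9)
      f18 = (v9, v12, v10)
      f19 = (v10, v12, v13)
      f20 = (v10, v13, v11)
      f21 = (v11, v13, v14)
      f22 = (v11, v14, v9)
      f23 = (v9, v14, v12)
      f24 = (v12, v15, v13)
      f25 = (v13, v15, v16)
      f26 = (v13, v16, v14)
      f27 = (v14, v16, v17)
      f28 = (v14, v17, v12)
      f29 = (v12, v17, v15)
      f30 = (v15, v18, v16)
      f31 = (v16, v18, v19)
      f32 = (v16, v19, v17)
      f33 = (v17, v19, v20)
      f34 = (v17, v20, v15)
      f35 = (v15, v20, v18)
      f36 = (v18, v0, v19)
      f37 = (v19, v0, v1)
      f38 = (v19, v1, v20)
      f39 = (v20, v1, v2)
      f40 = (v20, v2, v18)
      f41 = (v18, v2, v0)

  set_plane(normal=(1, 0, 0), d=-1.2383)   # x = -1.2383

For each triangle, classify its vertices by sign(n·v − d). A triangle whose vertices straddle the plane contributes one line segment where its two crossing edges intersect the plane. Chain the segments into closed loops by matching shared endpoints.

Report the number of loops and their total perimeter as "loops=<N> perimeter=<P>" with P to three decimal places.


Straddling triangles (10 of 42):
  (v6,v9,v7) [+-+] → (-1.2383, 1.82433, 0)–(-1.2383, 1.1864, 0.319612)  len=0.7135
  (v7,v9,v10) [+-+] → (-1.2383, 1.1864, 0.319612)–(-1.2383, 0.596361, 0.615219)  len=0.6599
  (v6,v11,v9) [++-] → (-1.2383, 0.596361, -0.615219)–(-1.2383, 1.82433, 0)  len=1.3735
  (v9,v12,v10) [--+] → (-1.2383, 0.539488, 0.615219)–(-1.2383, 0.596361, 0.615219)  len=0.0569
  (v10,v12,v13) [+-+] → (-1.2383, 0.539488, 0.615219)–(-1.2383, -0.596361, 0.615219)  len=1.1358
  (v11,v14,v9) [++-] → (-1.2383, -0.539488, -0.615219)–(-1.2383, 0.596361, -0.615219)  len=1.1358
  (v9,v14,v12) [-+-] → (-1.2383, -0.539488, -0.615219)–(-1.2383, -0.596361, -0.615219)  len=0.0569
  (v12,v15,v13) [-++] → (-1.2383, -1.82433, 0)–(-1.2383, -0.596361, 0.615219)  len=1.3735
  (v14,v17,v12) [++-] → (-1.2383, -1.1864, -0.319612)–(-1.2383, -0.596361, -0.615219)  len=0.6599
  (v12,v17,v15) [-++] → (-1.2383, -1.1864, -0.319612)–(-1.2383, -1.82433, 0)  len=0.7135

Chained into 1 loop(s):
  loop 1: 10 segments, perimeter = 7.8793
Total perimeter = 7.879

loops=1 perimeter=7.879


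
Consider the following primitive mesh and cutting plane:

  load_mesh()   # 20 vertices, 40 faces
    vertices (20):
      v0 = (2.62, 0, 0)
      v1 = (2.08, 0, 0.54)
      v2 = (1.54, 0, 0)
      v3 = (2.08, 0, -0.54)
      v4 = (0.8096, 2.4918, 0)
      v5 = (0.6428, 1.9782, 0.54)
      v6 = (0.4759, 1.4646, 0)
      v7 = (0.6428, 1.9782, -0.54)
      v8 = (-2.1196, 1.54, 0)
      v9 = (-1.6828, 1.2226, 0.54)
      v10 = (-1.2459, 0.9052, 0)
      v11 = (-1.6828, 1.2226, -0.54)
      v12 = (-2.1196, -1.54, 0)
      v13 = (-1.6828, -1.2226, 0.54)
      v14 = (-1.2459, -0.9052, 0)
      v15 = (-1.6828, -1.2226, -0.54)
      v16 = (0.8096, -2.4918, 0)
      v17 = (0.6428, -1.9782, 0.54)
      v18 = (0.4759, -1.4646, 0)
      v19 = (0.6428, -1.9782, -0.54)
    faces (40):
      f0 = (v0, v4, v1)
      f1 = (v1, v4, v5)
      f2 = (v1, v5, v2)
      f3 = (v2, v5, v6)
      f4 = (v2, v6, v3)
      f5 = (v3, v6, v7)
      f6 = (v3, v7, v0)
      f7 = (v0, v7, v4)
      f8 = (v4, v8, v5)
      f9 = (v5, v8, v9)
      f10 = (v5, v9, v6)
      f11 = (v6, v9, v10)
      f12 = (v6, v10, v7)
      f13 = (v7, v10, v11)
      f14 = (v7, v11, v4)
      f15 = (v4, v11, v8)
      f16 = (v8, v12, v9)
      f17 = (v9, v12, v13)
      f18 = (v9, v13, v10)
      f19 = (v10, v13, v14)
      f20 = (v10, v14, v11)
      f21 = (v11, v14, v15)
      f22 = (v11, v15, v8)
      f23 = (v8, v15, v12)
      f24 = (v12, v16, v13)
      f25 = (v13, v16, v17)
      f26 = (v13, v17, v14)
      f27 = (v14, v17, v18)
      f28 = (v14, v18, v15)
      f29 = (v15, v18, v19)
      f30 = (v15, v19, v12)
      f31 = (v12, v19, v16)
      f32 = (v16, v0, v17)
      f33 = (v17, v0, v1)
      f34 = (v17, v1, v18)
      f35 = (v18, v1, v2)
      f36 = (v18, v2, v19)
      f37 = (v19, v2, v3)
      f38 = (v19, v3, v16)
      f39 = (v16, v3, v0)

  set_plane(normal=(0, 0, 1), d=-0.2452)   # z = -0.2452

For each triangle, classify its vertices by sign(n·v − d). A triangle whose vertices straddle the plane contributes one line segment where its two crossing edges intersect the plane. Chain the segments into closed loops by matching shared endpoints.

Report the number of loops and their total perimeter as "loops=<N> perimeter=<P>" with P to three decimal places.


loops=2 perimeter=24.452

Straddling triangles (20 of 40):
  (v2,v6,v3) [++-] → (1.20428, 0.799563, -0.2452)–(1.7852, 0, -0.2452)  len=0.9883
  (v3,v6,v7) [-+-] → (1.20428, 0.799563, -0.2452)–(0.551685, 1.69781, -0.2452)  len=1.1103
  (v3,v7,v0) [--+] → (1.7222, 0.898249, -0.2452)–(2.3748, 0, -0.2452)  len=1.1103
  (v0,v7,v4) [+-+] → (1.7222, 0.898249, -0.2452)–(0.73386, 2.25859, -0.2452)  len=1.6815
  (v6,v10,v7) [++-] → (-0.38829, 1.39242, -0.2452)–(0.551685, 1.69781, -0.2452)  len=0.9883
  (v7,v10,v11) [-+-] → (-0.38829, 1.39242, -0.2452)–(-1.44428, 1.04932, -0.2452)  len=1.1103
  (v7,v11,v4) [--+] → (-0.322134, 1.91549, -0.2452)–(0.73386, 2.25859, -0.2452)  len=1.1103
  (v4,v11,v8) [+-+] → (-0.322134, 1.91549, -0.2452)–(-1.92126, 1.39588, -0.2452)  len=1.6814
  (v10,v14,v11) [++-] → (-1.44428, 0.0609788, -0.2452)–(-1.44428, 1.04932, -0.2452)  len=0.9883
  (v11,v14,v15) [-+-] → (-1.44428, 0.0609788, -0.2452)–(-1.44428, -1.04932, -0.2452)  len=1.1103
  (v11,v15,v8) [--+] → (-1.92126, 0.285575, -0.2452)–(-1.92126, 1.39588, -0.2452)  len=1.1103
  (v8,v15,v12) [+-+] → (-1.92126, 0.285575, -0.2452)–(-1.92126, -1.39588, -0.2452)  len=1.6815
  (v14,v18,v15) [++-] → (-0.50431, -1.35471, -0.2452)–(-1.44428, -1.04932, -0.2452)  len=0.9883
  (v15,v18,v19) [-+-] → (-0.50431, -1.35471, -0.2452)–(0.551685, -1.69781, -0.2452)  len=1.1103
  (v15,v19,v12) [--+] → (-0.865266, -1.73898, -0.2452)–(-1.92126, -1.39588, -0.2452)  len=1.1103
  (v12,v19,v16) [+-+] → (-0.865266, -1.73898, -0.2452)–(0.73386, -2.25859, -0.2452)  len=1.6814
  (v18,v2,v19) [++-] → (1.1326, -0.898249, -0.2452)–(0.551685, -1.69781, -0.2452)  len=0.9883
  (v19,v2,v3) [-+-] → (1.1326, -0.898249, -0.2452)–(1.7852, 0, -0.2452)  len=1.1103
  (v19,v3,v16) [--+] → (1.38646, -1.36034, -0.2452)–(0.73386, -2.25859, -0.2452)  len=1.1103
  (v16,v3,v0) [+-+] → (1.38646, -1.36034, -0.2452)–(2.3748, 0, -0.2452)  len=1.6815

Chained into 2 loop(s):
  loop 1: 10 segments, perimeter = 10.4932
  loop 2: 10 segments, perimeter = 13.9588
Total perimeter = 24.452
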